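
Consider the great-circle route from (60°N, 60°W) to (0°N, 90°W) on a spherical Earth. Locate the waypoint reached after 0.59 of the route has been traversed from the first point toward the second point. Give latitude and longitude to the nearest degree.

≈ (25°N, 82°W)

From cos δ = sin φ₁ sin φ₂ + cos φ₁ cos φ₂ cos Δλ, the central angle is δ ≈ 1.123 rad (64.3°).
Interpolate at f = 0.59 with slerp weights a = sin((1−f)δ)/sin δ ≈ 0.493, b = sin(fδ)/sin δ ≈ 0.682.
p = a·p₁ + b·p₂ ≈ (0.123, -0.896, 0.427); φ = arcsin(p_z) ≈ 25.27°, λ = atan2(p_y, p_x) ≈ -82.17°.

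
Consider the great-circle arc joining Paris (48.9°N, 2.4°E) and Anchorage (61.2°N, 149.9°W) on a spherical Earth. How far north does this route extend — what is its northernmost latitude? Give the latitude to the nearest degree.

≈ 81°N

The great circle lies in the plane with unit normal n̂ = (p₁ × p₂)/|p₁ × p₂|.
Here n̂_z ≈ -0.159; the vertex latitude is φ_max = arccos|n̂_z| ≈ 80.8°.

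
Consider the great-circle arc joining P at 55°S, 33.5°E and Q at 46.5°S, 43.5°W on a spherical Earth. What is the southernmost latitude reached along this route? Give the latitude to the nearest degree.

≈ 58°S

The great circle lies in the plane with unit normal n̂ = (p₁ × p₂)/|p₁ × p₂|.
Here n̂_z ≈ -0.527; the vertex latitude is φ_max = arccos|n̂_z| ≈ 58.2°.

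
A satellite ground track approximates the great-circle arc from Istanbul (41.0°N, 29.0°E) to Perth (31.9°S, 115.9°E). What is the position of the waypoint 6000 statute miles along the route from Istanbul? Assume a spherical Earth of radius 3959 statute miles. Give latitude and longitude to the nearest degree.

≈ 18°S, 98°E

Write both endpoints as unit vectors p₁, p₂ with components (cos φ cos λ, cos φ sin λ, sin φ).
The central angle between the endpoints is δ = arccos(p₁·p₂) ≈ 1.888 rad (108.2°). The total great-circle distance is δ·R ≈ 1.888 × 3959 ≈ 7475 mi, so the target fraction is f = 6000/7475 ≈ 0.803.
Interpolate at f ≈ 0.803 with slerp weights a = sin((1−f)δ)/sin δ ≈ 0.383, b = sin(fδ)/sin δ ≈ 1.051.
p = a·p₁ + b·p₂ ≈ (-0.137, 0.943, -0.304); φ = arcsin(p_z) ≈ -17.70°, λ = atan2(p_y, p_x) ≈ 98.26°.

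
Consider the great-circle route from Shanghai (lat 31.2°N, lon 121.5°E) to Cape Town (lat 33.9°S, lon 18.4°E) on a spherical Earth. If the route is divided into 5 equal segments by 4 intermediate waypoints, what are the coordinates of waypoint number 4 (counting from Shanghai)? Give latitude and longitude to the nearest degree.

≈ lat 23°S, lon 42°E

Convert each endpoint to a unit vector on the sphere (x = cos φ cos λ, y = cos φ sin λ, z = sin φ).
The central angle between the endpoints is δ = arccos(p₁·p₂) ≈ 2.037 rad (116.7°).
Interpolate at f = 4/5 with slerp weights a = sin((1−f)δ)/sin δ ≈ 0.444, b = sin(fδ)/sin δ ≈ 1.118.
p = a·p₁ + b·p₂ ≈ (0.682, 0.616, -0.394); φ = arcsin(p_z) ≈ -23.18°, λ = atan2(p_y, p_x) ≈ 42.11°.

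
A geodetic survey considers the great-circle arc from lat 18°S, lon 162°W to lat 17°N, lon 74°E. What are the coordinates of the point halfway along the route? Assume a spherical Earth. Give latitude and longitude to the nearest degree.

From cos δ = sin φ₁ sin φ₂ + cos φ₁ cos φ₂ cos Δλ, the central angle is δ ≈ 2.213 rad (126.8°).
Interpolate at f = 1/2 with slerp weights a = sin((1−f)δ)/sin δ ≈ 1.117, b = sin(fδ)/sin δ ≈ 1.117.
p = a·p₁ + b·p₂ ≈ (-0.716, 0.698, -0.019); φ = arcsin(p_z) ≈ -1.06°, λ = atan2(p_y, p_x) ≈ 135.70°.

≈ lat 1°S, lon 136°E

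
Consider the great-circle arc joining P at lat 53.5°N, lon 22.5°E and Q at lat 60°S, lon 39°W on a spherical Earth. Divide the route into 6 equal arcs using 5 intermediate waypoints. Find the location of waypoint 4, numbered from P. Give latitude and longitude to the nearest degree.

Convert each endpoint to a unit vector on the sphere (x = cos φ cos λ, y = cos φ sin λ, z = sin φ).
The central angle between the endpoints is δ = arccos(p₁·p₂) ≈ 2.158 rad (123.7°).
Interpolate at f = 4/6 with slerp weights a = sin((1−f)δ)/sin δ ≈ 0.792, b = sin(fδ)/sin δ ≈ 1.191.
p = a·p₁ + b·p₂ ≈ (0.898, -0.195, -0.395); φ = arcsin(p_z) ≈ -23.27°, λ = atan2(p_y, p_x) ≈ -12.23°.

≈ lat 23°S, lon 12°W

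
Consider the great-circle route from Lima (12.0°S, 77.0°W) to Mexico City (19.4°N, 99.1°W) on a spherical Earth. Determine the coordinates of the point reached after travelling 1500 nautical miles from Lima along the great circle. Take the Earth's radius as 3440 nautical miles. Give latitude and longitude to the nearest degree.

≈ 9°N, 91°W

The haversine formula gives a central angle δ ≈ 0.667 rad (38.2°) between the endpoints. The total great-circle distance is δ·R ≈ 0.667 × 3440 ≈ 2294 nmi, so the target fraction is f = 1500/2294 ≈ 0.654.
Interpolate at f ≈ 0.654 with slerp weights a = sin((1−f)δ)/sin δ ≈ 0.370, b = sin(fδ)/sin δ ≈ 0.683.
p = a·p₁ + b·p₂ ≈ (-0.020, -0.988, 0.150); φ = arcsin(p_z) ≈ 8.62°, λ = atan2(p_y, p_x) ≈ -91.19°.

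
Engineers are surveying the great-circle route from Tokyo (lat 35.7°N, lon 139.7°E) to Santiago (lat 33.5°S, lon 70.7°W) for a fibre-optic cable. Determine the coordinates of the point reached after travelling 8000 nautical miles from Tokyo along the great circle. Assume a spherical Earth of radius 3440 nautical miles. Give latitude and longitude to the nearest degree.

≈ lat 26°S, lon 94°W

Write both endpoints as unit vectors p₁, p₂ with components (cos φ cos λ, cos φ sin λ, sin φ).
The central angle between the endpoints is δ = arccos(p₁·p₂) ≈ 2.705 rad (155.0°). The total great-circle distance is δ·R ≈ 2.705 × 3440 ≈ 9305 nmi, so the target fraction is f = 8000/9305 ≈ 0.860.
Interpolate at f ≈ 0.860 with slerp weights a = sin((1−f)δ)/sin δ ≈ 0.876, b = sin(fδ)/sin δ ≈ 1.722.
p = a·p₁ + b·p₂ ≈ (-0.068, -0.896, -0.440); φ = arcsin(p_z) ≈ -26.08°, λ = atan2(p_y, p_x) ≈ -94.32°.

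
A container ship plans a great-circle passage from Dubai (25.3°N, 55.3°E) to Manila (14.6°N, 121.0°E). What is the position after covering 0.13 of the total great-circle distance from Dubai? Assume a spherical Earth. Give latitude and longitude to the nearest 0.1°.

≈ 25.6°N, 64.2°E

From cos δ = sin φ₁ sin φ₂ + cos φ₁ cos φ₂ cos Δλ, the central angle is δ ≈ 1.084 rad (62.1°).
Interpolate at f = 0.13 with slerp weights a = sin((1−f)δ)/sin δ ≈ 0.916, b = sin(fδ)/sin δ ≈ 0.159.
p = a·p₁ + b·p₂ ≈ (0.392, 0.812, 0.431); φ = arcsin(p_z) ≈ 25.56°, λ = atan2(p_y, p_x) ≈ 64.24°.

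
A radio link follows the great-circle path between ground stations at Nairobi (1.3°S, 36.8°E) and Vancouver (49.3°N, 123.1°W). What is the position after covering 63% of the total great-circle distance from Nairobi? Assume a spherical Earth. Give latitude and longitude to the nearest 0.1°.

Convert each endpoint to a unit vector on the sphere (x = cos φ cos λ, y = cos φ sin λ, z = sin φ).
The central angle between the endpoints is δ = arccos(p₁·p₂) ≈ 2.252 rad (129.0°).
Interpolate at f = 0.63 with slerp weights a = sin((1−f)δ)/sin δ ≈ 0.952, b = sin(fδ)/sin δ ≈ 1.272.
p = a·p₁ + b·p₂ ≈ (0.309, -0.125, 0.943); φ = arcsin(p_z) ≈ 70.52°, λ = atan2(p_y, p_x) ≈ -21.93°.

≈ 70.5°N, 21.9°W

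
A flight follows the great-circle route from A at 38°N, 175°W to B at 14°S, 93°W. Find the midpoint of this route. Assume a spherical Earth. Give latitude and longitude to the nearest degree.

From cos δ = sin φ₁ sin φ₂ + cos φ₁ cos φ₂ cos Δλ, the central angle is δ ≈ 1.613 rad (92.4°).
Interpolate at f = 1/2 with slerp weights a = sin((1−f)δ)/sin δ ≈ 0.723, b = sin(fδ)/sin δ ≈ 0.723.
p = a·p₁ + b·p₂ ≈ (-0.604, -0.750, 0.270); φ = arcsin(p_z) ≈ 15.67°, λ = atan2(p_y, p_x) ≈ -128.85°.

≈ 16°N, 129°W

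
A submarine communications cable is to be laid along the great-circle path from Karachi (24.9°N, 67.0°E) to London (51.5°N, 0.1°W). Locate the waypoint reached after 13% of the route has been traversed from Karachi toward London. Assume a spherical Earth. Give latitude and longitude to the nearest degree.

≈ (30°N, 61°E)

Convert each endpoint to a unit vector on the sphere (x = cos φ cos λ, y = cos φ sin λ, z = sin φ).
The central angle between the endpoints is δ = arccos(p₁·p₂) ≈ 0.989 rad (56.7°).
Interpolate at f = 0.13 with slerp weights a = sin((1−f)δ)/sin δ ≈ 0.907, b = sin(fδ)/sin δ ≈ 0.153.
p = a·p₁ + b·p₂ ≈ (0.417, 0.757, 0.502); φ = arcsin(p_z) ≈ 30.14°, λ = atan2(p_y, p_x) ≈ 61.16°.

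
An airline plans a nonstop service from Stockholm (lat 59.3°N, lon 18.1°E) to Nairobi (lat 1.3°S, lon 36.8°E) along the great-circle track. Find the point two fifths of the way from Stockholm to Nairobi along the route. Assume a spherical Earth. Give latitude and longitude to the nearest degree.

Write both endpoints as unit vectors p₁, p₂ with components (cos φ cos λ, cos φ sin λ, sin φ).
The central angle between the endpoints is δ = arccos(p₁·p₂) ≈ 1.088 rad (62.4°).
Interpolate at f = 2/5 with slerp weights a = sin((1−f)δ)/sin δ ≈ 0.686, b = sin(fδ)/sin δ ≈ 0.476.
p = a·p₁ + b·p₂ ≈ (0.714, 0.394, 0.579); φ = arcsin(p_z) ≈ 35.38°, λ = atan2(p_y, p_x) ≈ 28.89°.

≈ lat 35°N, lon 29°E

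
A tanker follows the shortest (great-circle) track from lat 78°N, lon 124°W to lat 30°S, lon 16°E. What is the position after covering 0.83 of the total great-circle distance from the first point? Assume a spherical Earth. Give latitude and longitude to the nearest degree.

≈ lat 8°S, lon 12°E

Write both endpoints as unit vectors p₁, p₂ with components (cos φ cos λ, cos φ sin λ, sin φ).
The central angle between the endpoints is δ = arccos(p₁·p₂) ≈ 2.248 rad (128.8°).
Interpolate at f = 0.83 with slerp weights a = sin((1−f)δ)/sin δ ≈ 0.479, b = sin(fδ)/sin δ ≈ 1.228.
p = a·p₁ + b·p₂ ≈ (0.967, 0.211, -0.146); φ = arcsin(p_z) ≈ -8.38°, λ = atan2(p_y, p_x) ≈ 12.29°.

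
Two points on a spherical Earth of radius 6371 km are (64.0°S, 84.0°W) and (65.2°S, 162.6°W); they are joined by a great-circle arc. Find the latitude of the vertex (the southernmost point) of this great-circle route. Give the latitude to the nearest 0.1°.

The great circle lies in the plane with unit normal n̂ = (p₁ × p₂)/|p₁ × p₂|.
Here n̂_z ≈ -0.345; the vertex latitude is φ_max = arccos|n̂_z| ≈ 69.8°.

≈ 69.8°S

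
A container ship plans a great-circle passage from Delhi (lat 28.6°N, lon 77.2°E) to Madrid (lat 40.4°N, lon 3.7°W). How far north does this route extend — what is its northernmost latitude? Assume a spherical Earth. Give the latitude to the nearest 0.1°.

≈ 43.4°N

The great circle lies in the plane with unit normal n̂ = (p₁ × p₂)/|p₁ × p₂|.
Here n̂_z ≈ -0.726; the vertex latitude is φ_max = arccos|n̂_z| ≈ 43.4°.
Check via Clairaut: cos φ_max = |cos φ₁| · sin C = cos(28.6°)·sin(55.8°) ≈ 0.726, again giving ≈ 43.4°.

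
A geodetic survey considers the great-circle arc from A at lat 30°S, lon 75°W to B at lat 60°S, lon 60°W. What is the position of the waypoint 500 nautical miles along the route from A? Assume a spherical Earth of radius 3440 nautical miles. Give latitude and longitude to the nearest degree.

≈ lat 38°S, lon 72°W

Convert each endpoint to a unit vector on the sphere (x = cos φ cos λ, y = cos φ sin λ, z = sin φ).
The central angle between the endpoints is δ = arccos(p₁·p₂) ≈ 0.552 rad (31.6°). The total great-circle distance is δ·R ≈ 0.552 × 3440 ≈ 1900 nmi, so the target fraction is f = 500/1900 ≈ 0.263.
Interpolate at f ≈ 0.263 with slerp weights a = sin((1−f)δ)/sin δ ≈ 0.754, b = sin(fδ)/sin δ ≈ 0.276.
p = a·p₁ + b·p₂ ≈ (0.238, -0.751, -0.616); φ = arcsin(p_z) ≈ -38.05°, λ = atan2(p_y, p_x) ≈ -72.40°.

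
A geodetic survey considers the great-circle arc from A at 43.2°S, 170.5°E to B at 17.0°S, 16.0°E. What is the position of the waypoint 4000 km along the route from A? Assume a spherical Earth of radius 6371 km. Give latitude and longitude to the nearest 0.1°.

Write both endpoints as unit vectors p₁, p₂ with components (cos φ cos λ, cos φ sin λ, sin φ).
The central angle between the endpoints is δ = arccos(p₁·p₂) ≈ 2.014 rad (115.4°). The total great-circle distance is δ·R ≈ 2.014 × 6371 ≈ 12833 km, so the target fraction is f = 4000/12833 ≈ 0.312.
Interpolate at f ≈ 0.312 with slerp weights a = sin((1−f)δ)/sin δ ≈ 1.088, b = sin(fδ)/sin δ ≈ 0.650.
p = a·p₁ + b·p₂ ≈ (-0.185, 0.302, -0.935); φ = arcsin(p_z) ≈ -69.25°, λ = atan2(p_y, p_x) ≈ 121.42°.

≈ 69.2°S, 121.4°E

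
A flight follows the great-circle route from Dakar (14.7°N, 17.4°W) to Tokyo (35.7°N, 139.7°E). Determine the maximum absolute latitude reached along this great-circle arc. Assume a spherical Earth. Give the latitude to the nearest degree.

≈ 68°N

The great circle lies in the plane with unit normal n̂ = (p₁ × p₂)/|p₁ × p₂|.
Here n̂_z ≈ +0.374; the vertex latitude is φ_max = arccos|n̂_z| ≈ 68.1°.
Check via Clairaut: cos φ_max = |cos φ₁| · sin C = cos(14.7°)·sin(22.7°) ≈ 0.374, again giving ≈ 68.1°.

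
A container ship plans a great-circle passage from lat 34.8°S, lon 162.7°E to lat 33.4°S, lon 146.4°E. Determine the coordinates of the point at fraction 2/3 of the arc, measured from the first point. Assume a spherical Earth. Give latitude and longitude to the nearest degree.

≈ lat 34°S, lon 152°E

The haversine formula gives a central angle δ ≈ 0.237 rad (13.6°) between the endpoints.
Interpolate at f = 2/3 with slerp weights a = sin((1−f)δ)/sin δ ≈ 0.336, b = sin(fδ)/sin δ ≈ 0.670.
p = a·p₁ + b·p₂ ≈ (-0.730, 0.392, -0.561); φ = arcsin(p_z) ≈ -34.11°, λ = atan2(p_y, p_x) ≈ 151.77°.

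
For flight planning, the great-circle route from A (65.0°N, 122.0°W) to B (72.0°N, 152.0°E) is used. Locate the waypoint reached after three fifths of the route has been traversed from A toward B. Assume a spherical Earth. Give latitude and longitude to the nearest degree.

Write both endpoints as unit vectors p₁, p₂ with components (cos φ cos λ, cos φ sin λ, sin φ).
The central angle between the endpoints is δ = arccos(p₁·p₂) ≈ 0.513 rad (29.4°).
Interpolate at f = 3/5 with slerp weights a = sin((1−f)δ)/sin δ ≈ 0.415, b = sin(fδ)/sin δ ≈ 0.617.
p = a·p₁ + b·p₂ ≈ (-0.261, -0.059, 0.963); φ = arcsin(p_z) ≈ 74.45°, λ = atan2(p_y, p_x) ≈ -167.23°.

≈ (74°N, 167°W)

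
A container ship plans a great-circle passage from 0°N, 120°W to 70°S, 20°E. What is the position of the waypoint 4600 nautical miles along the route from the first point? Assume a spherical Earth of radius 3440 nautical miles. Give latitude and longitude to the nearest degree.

≈ 71°S, 76°W

Convert each endpoint to a unit vector on the sphere (x = cos φ cos λ, y = cos φ sin λ, z = sin φ).
The central angle between the endpoints is δ = arccos(p₁·p₂) ≈ 1.836 rad (105.2°). The total great-circle distance is δ·R ≈ 1.836 × 3440 ≈ 6315 nmi, so the target fraction is f = 4600/6315 ≈ 0.728.
Interpolate at f ≈ 0.728 with slerp weights a = sin((1−f)δ)/sin δ ≈ 0.496, b = sin(fδ)/sin δ ≈ 1.008.
p = a·p₁ + b·p₂ ≈ (0.076, -0.311, -0.947); φ = arcsin(p_z) ≈ -71.31°, λ = atan2(p_y, p_x) ≈ -76.25°.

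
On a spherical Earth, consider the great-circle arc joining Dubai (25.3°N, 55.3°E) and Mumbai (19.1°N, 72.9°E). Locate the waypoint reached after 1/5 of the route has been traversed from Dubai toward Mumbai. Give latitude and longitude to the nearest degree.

≈ 24°N, 59°E

Convert each endpoint to a unit vector on the sphere (x = cos φ cos λ, y = cos φ sin λ, z = sin φ).
The central angle between the endpoints is δ = arccos(p₁·p₂) ≈ 0.304 rad (17.4°).
Interpolate at f = 1/5 with slerp weights a = sin((1−f)δ)/sin δ ≈ 0.804, b = sin(fδ)/sin δ ≈ 0.203.
p = a·p₁ + b·p₂ ≈ (0.470, 0.781, 0.410); φ = arcsin(p_z) ≈ 24.22°, λ = atan2(p_y, p_x) ≈ 58.95°.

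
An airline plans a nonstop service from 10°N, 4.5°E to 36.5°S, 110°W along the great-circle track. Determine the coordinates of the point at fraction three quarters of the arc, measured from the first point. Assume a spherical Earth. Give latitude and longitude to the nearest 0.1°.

Convert each endpoint to a unit vector on the sphere (x = cos φ cos λ, y = cos φ sin λ, z = sin φ).
The central angle between the endpoints is δ = arccos(p₁·p₂) ≈ 2.017 rad (115.6°).
Interpolate at f = 3/4 with slerp weights a = sin((1−f)δ)/sin δ ≈ 0.536, b = sin(fδ)/sin δ ≈ 1.107.
p = a·p₁ + b·p₂ ≈ (0.222, -0.795, -0.565); φ = arcsin(p_z) ≈ -34.42°, λ = atan2(p_y, p_x) ≈ -74.42°.

≈ 34.4°S, 74.4°W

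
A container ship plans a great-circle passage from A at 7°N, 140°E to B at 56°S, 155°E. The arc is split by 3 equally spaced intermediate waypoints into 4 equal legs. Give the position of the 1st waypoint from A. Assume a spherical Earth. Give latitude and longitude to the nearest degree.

Write both endpoints as unit vectors p₁, p₂ with components (cos φ cos λ, cos φ sin λ, sin φ).
The central angle between the endpoints is δ = arccos(p₁·p₂) ≈ 1.121 rad (64.2°).
Interpolate at f = 1/4 with slerp weights a = sin((1−f)δ)/sin δ ≈ 0.827, b = sin(fδ)/sin δ ≈ 0.307.
p = a·p₁ + b·p₂ ≈ (-0.785, 0.600, -0.154); φ = arcsin(p_z) ≈ -8.85°, λ = atan2(p_y, p_x) ≈ 142.58°.

≈ 9°S, 143°E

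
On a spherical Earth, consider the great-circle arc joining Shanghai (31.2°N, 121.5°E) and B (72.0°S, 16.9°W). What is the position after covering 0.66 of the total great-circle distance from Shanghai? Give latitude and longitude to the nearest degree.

Convert each endpoint to a unit vector on the sphere (x = cos φ cos λ, y = cos φ sin λ, z = sin φ).
The central angle between the endpoints is δ = arccos(p₁·p₂) ≈ 2.333 rad (133.7°).
Interpolate at f = 0.66 with slerp weights a = sin((1−f)δ)/sin δ ≈ 0.985, b = sin(fδ)/sin δ ≈ 1.382.
p = a·p₁ + b·p₂ ≈ (-0.032, 0.594, -0.804); φ = arcsin(p_z) ≈ -53.48°, λ = atan2(p_y, p_x) ≈ 93.05°.

≈ (53°S, 93°E)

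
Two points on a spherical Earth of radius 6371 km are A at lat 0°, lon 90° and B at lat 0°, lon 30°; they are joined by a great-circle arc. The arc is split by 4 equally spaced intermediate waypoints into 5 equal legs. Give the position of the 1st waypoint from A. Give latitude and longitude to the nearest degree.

≈ lat 0°, lon 78°

The haversine formula gives a central angle δ ≈ 1.047 rad (60.0°) between the endpoints.
Interpolate at f = 1/5 with slerp weights a = sin((1−f)δ)/sin δ ≈ 0.858, b = sin(fδ)/sin δ ≈ 0.240.
p = a·p₁ + b·p₂ ≈ (0.208, 0.978, 0.000); φ = arcsin(p_z) ≈ 0.00°, λ = atan2(p_y, p_x) ≈ 78.00°.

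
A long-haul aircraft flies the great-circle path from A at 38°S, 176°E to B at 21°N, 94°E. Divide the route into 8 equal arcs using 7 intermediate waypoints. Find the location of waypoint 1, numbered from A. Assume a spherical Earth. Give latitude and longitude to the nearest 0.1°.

≈ 32.8°S, 162.6°E

Convert each endpoint to a unit vector on the sphere (x = cos φ cos λ, y = cos φ sin λ, z = sin φ).
The central angle between the endpoints is δ = arccos(p₁·p₂) ≈ 1.689 rad (96.8°).
Interpolate at f = 1/8 with slerp weights a = sin((1−f)δ)/sin δ ≈ 1.003, b = sin(fδ)/sin δ ≈ 0.211.
p = a·p₁ + b·p₂ ≈ (-0.802, 0.252, -0.542); φ = arcsin(p_z) ≈ -32.80°, λ = atan2(p_y, p_x) ≈ 162.58°.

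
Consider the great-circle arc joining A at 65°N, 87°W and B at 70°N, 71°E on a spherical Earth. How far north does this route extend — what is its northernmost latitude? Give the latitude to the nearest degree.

The great circle lies in the plane with unit normal n̂ = (p₁ × p₂)/|p₁ × p₂|.
Here n̂_z ≈ +0.078; the vertex latitude is φ_max = arccos|n̂_z| ≈ 85.5°.
Check via Clairaut: cos φ_max = |cos φ₁| · sin C = cos(65.0°)·sin(10.6°) ≈ 0.078, again giving ≈ 85.5°.

≈ 86°N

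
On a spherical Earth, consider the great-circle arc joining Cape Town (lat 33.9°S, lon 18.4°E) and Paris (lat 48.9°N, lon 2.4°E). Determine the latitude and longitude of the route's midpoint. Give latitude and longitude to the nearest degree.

The haversine formula gives a central angle δ ≈ 1.466 rad (84.0°) between the endpoints.
Interpolate at f = 1/2 with slerp weights a = sin((1−f)δ)/sin δ ≈ 0.673, b = sin(fδ)/sin δ ≈ 0.673.
p = a·p₁ + b·p₂ ≈ (0.972, 0.195, 0.132); φ = arcsin(p_z) ≈ 7.57°, λ = atan2(p_y, p_x) ≈ 11.33°.

≈ lat 8°N, lon 11°E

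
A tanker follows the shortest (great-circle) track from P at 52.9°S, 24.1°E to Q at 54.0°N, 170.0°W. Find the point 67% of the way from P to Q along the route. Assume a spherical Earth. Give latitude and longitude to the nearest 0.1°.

Write both endpoints as unit vectors p₁, p₂ with components (cos φ cos λ, cos φ sin λ, sin φ).
The central angle between the endpoints is δ = arccos(p₁·p₂) ≈ 2.994 rad (171.5°).
Interpolate at f = 0.67 with slerp weights a = sin((1−f)δ)/sin δ ≈ 5.679, b = sin(fδ)/sin δ ≈ 6.168.
p = a·p₁ + b·p₂ ≈ (-0.443, 0.769, 0.460); φ = arcsin(p_z) ≈ 27.40°, λ = atan2(p_y, p_x) ≈ 119.94°.

≈ 27.4°N, 119.9°E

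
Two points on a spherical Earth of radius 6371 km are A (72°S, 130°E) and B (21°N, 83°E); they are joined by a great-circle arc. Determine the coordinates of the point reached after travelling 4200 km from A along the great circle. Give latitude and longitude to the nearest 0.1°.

≈ (37.9°S, 97.6°E)

Convert each endpoint to a unit vector on the sphere (x = cos φ cos λ, y = cos φ sin λ, z = sin φ).
The central angle between the endpoints is δ = arccos(p₁·p₂) ≈ 1.715 rad (98.3°). The total great-circle distance is δ·R ≈ 1.715 × 6371 ≈ 10929 km, so the target fraction is f = 4200/10929 ≈ 0.384.
Interpolate at f ≈ 0.384 with slerp weights a = sin((1−f)δ)/sin δ ≈ 0.880, b = sin(fδ)/sin δ ≈ 0.619.
p = a·p₁ + b·p₂ ≈ (-0.104, 0.782, -0.615); φ = arcsin(p_z) ≈ -37.93°, λ = atan2(p_y, p_x) ≈ 97.60°.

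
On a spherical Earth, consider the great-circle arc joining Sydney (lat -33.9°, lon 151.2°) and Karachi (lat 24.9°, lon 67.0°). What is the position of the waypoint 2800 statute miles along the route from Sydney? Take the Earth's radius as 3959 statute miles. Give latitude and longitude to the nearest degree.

≈ lat -12°, lon 114°

Convert each endpoint to a unit vector on the sphere (x = cos φ cos λ, y = cos φ sin λ, z = sin φ).
The central angle between the endpoints is δ = arccos(p₁·p₂) ≈ 1.730 rad (99.1°). The total great-circle distance is δ·R ≈ 1.730 × 3959 ≈ 6850 mi, so the target fraction is f = 2800/6850 ≈ 0.409.
Interpolate at f ≈ 0.409 with slerp weights a = sin((1−f)δ)/sin δ ≈ 0.865, b = sin(fδ)/sin δ ≈ 0.658.
p = a·p₁ + b·p₂ ≈ (-0.396, 0.895, -0.205); φ = arcsin(p_z) ≈ -11.84°, λ = atan2(p_y, p_x) ≈ 113.84°.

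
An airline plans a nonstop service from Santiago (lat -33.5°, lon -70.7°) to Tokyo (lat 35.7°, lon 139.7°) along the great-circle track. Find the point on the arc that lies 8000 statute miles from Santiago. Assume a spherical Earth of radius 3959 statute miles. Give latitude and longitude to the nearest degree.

≈ lat 25°, lon -176°

Write both endpoints as unit vectors p₁, p₂ with components (cos φ cos λ, cos φ sin λ, sin φ).
The central angle between the endpoints is δ = arccos(p₁·p₂) ≈ 2.705 rad (155.0°). The total great-circle distance is δ·R ≈ 2.705 × 3959 ≈ 10709 mi, so the target fraction is f = 8000/10709 ≈ 0.747.
Interpolate at f ≈ 0.747 with slerp weights a = sin((1−f)δ)/sin δ ≈ 1.494, b = sin(fδ)/sin δ ≈ 2.129.
p = a·p₁ + b·p₂ ≈ (-0.907, -0.058, 0.418); φ = arcsin(p_z) ≈ 24.68°, λ = atan2(p_y, p_x) ≈ -176.35°.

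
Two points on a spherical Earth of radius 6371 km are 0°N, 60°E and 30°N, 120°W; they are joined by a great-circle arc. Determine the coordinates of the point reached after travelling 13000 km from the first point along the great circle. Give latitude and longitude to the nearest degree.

≈ 63°N, 120°W

Convert each endpoint to a unit vector on the sphere (x = cos φ cos λ, y = cos φ sin λ, z = sin φ).
The central angle between the endpoints is δ = arccos(p₁·p₂) ≈ 2.618 rad (150.0°). The total great-circle distance is δ·R ≈ 2.618 × 6371 ≈ 16679 km, so the target fraction is f = 13000/16679 ≈ 0.779.
Interpolate at f ≈ 0.779 with slerp weights a = sin((1−f)δ)/sin δ ≈ 1.092, b = sin(fδ)/sin δ ≈ 1.783.
p = a·p₁ + b·p₂ ≈ (-0.226, -0.392, 0.892); φ = arcsin(p_z) ≈ 63.09°, λ = atan2(p_y, p_x) ≈ -120.00°.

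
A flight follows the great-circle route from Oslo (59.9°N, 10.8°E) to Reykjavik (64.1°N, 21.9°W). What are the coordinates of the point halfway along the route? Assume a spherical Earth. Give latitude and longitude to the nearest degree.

≈ 63°N, 4°W

From cos δ = sin φ₁ sin φ₂ + cos φ₁ cos φ₂ cos Δλ, the central angle is δ ≈ 0.274 rad (15.7°).
Interpolate at f = 1/2 with slerp weights a = sin((1−f)δ)/sin δ ≈ 0.505, b = sin(fδ)/sin δ ≈ 0.505.
p = a·p₁ + b·p₂ ≈ (0.453, -0.035, 0.891); φ = arcsin(p_z) ≈ 62.96°, λ = atan2(p_y, p_x) ≈ -4.39°.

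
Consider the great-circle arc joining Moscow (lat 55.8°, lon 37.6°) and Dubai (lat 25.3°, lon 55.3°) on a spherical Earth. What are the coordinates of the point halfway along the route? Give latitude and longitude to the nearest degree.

≈ lat 41°, lon 49°

The haversine formula gives a central angle δ ≈ 0.578 rad (33.1°) between the endpoints.
Interpolate at f = 1/2 with slerp weights a = sin((1−f)δ)/sin δ ≈ 0.522, b = sin(fδ)/sin δ ≈ 0.522.
p = a·p₁ + b·p₂ ≈ (0.501, 0.567, 0.654); φ = arcsin(p_z) ≈ 40.87°, λ = atan2(p_y, p_x) ≈ 48.53°.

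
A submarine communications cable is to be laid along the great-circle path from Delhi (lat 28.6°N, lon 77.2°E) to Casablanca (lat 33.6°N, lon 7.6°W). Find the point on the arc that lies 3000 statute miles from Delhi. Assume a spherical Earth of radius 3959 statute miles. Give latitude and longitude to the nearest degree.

≈ lat 39°N, lon 26°E

Write both endpoints as unit vectors p₁, p₂ with components (cos φ cos λ, cos φ sin λ, sin φ).
The central angle between the endpoints is δ = arccos(p₁·p₂) ≈ 1.233 rad (70.7°). The total great-circle distance is δ·R ≈ 1.233 × 3959 ≈ 4882 mi, so the target fraction is f = 3000/4882 ≈ 0.614.
Interpolate at f ≈ 0.614 with slerp weights a = sin((1−f)δ)/sin δ ≈ 0.485, b = sin(fδ)/sin δ ≈ 0.728.
p = a·p₁ + b·p₂ ≈ (0.696, 0.335, 0.635); φ = arcsin(p_z) ≈ 39.44°, λ = atan2(p_y, p_x) ≈ 25.72°.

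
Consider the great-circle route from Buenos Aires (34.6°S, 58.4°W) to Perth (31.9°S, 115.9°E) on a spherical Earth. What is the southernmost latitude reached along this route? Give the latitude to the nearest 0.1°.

The great circle lies in the plane with unit normal n̂ = (p₁ × p₂)/|p₁ × p₂|.
Here n̂_z ≈ +0.076; the vertex latitude is φ_max = arccos|n̂_z| ≈ 85.7°.

≈ 85.7°S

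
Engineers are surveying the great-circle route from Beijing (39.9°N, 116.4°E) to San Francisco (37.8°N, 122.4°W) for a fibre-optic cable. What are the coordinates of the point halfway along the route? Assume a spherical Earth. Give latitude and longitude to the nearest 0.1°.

Write both endpoints as unit vectors p₁, p₂ with components (cos φ cos λ, cos φ sin λ, sin φ).
The central angle between the endpoints is δ = arccos(p₁·p₂) ≈ 1.492 rad (85.5°).
Interpolate at f = 1/2 with slerp weights a = sin((1−f)δ)/sin δ ≈ 0.681, b = sin(fδ)/sin δ ≈ 0.681.
p = a·p₁ + b·p₂ ≈ (-0.520, 0.014, 0.854); φ = arcsin(p_z) ≈ 58.63°, λ = atan2(p_y, p_x) ≈ 178.50°.

≈ (58.6°N, 178.5°E)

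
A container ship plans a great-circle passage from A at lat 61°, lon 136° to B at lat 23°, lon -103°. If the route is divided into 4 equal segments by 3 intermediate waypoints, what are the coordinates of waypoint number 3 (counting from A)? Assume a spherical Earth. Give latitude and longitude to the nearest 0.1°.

The haversine formula gives a central angle δ ≈ 1.459 rad (83.6°) between the endpoints.
Interpolate at f = 3/4 with slerp weights a = sin((1−f)δ)/sin δ ≈ 0.359, b = sin(fδ)/sin δ ≈ 0.894.
p = a·p₁ + b·p₂ ≈ (-0.310, -0.681, 0.663); φ = arcsin(p_z) ≈ 41.55°, λ = atan2(p_y, p_x) ≈ -114.49°.

≈ lat 41.5°, lon -114.5°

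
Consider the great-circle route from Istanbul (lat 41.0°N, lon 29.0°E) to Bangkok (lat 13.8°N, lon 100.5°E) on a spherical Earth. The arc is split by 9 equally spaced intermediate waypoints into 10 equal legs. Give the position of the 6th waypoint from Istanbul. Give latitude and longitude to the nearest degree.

Write both endpoints as unit vectors p₁, p₂ with components (cos φ cos λ, cos φ sin λ, sin φ).
The central angle between the endpoints is δ = arccos(p₁·p₂) ≈ 1.171 rad (67.1°).
Interpolate at f = 6/10 with slerp weights a = sin((1−f)δ)/sin δ ≈ 0.490, b = sin(fδ)/sin δ ≈ 0.702.
p = a·p₁ + b·p₂ ≈ (0.199, 0.849, 0.489); φ = arcsin(p_z) ≈ 29.27°, λ = atan2(p_y, p_x) ≈ 76.79°.

≈ lat 29°N, lon 77°E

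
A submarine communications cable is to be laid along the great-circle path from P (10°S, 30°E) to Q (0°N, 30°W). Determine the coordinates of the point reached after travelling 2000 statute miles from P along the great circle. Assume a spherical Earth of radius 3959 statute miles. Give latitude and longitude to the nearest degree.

Convert each endpoint to a unit vector on the sphere (x = cos φ cos λ, y = cos φ sin λ, z = sin φ).
The central angle between the endpoints is δ = arccos(p₁·p₂) ≈ 1.056 rad (60.5°). The total great-circle distance is δ·R ≈ 1.056 × 3959 ≈ 4180 mi, so the target fraction is f = 2000/4180 ≈ 0.478.
Interpolate at f ≈ 0.478 with slerp weights a = sin((1−f)δ)/sin δ ≈ 0.601, b = sin(fδ)/sin δ ≈ 0.556.
p = a·p₁ + b·p₂ ≈ (0.994, 0.018, -0.104); φ = arcsin(p_z) ≈ -5.99°, λ = atan2(p_y, p_x) ≈ 1.04°.

≈ (6°S, 1°E)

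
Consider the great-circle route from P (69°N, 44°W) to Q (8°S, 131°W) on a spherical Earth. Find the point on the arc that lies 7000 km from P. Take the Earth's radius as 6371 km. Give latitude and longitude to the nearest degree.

Convert each endpoint to a unit vector on the sphere (x = cos φ cos λ, y = cos φ sin λ, z = sin φ).
The central angle between the endpoints is δ = arccos(p₁·p₂) ≈ 1.682 rad (96.4°). The total great-circle distance is δ·R ≈ 1.682 × 6371 ≈ 10718 km, so the target fraction is f = 7000/10718 ≈ 0.653.
Interpolate at f ≈ 0.653 with slerp weights a = sin((1−f)δ)/sin δ ≈ 0.555, b = sin(fδ)/sin δ ≈ 0.896.
p = a·p₁ + b·p₂ ≈ (-0.439, -0.808, 0.393); φ = arcsin(p_z) ≈ 23.14°, λ = atan2(p_y, p_x) ≈ -118.54°.

≈ (23°N, 119°W)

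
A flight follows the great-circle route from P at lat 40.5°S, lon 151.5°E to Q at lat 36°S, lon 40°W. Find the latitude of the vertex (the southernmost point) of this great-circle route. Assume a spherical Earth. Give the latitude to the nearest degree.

≈ 83°S

The great circle lies in the plane with unit normal n̂ = (p₁ × p₂)/|p₁ × p₂|.
Here n̂_z ≈ +0.126; the vertex latitude is φ_max = arccos|n̂_z| ≈ 82.8°.
Check via Clairaut: cos φ_max = |cos φ₁| · sin C = cos(40.5°)·sin(170.5°) ≈ 0.126, again giving ≈ 82.8°.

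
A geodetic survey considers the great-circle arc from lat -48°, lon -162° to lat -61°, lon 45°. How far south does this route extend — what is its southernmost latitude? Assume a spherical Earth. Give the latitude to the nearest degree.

The great circle lies in the plane with unit normal n̂ = (p₁ × p₂)/|p₁ × p₂|.
Here n̂_z ≈ -0.158; the vertex latitude is φ_max = arccos|n̂_z| ≈ 80.9°.
Check via Clairaut: cos φ_max = |cos φ₁| · sin C = cos(48.0°)·sin(166.3°) ≈ 0.158, again giving ≈ 80.9°.

≈ -81°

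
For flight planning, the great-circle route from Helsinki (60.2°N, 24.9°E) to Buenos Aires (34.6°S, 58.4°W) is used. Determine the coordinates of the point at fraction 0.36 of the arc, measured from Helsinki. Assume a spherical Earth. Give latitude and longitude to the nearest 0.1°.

≈ 30.7°N, 20.3°W

From cos δ = sin φ₁ sin φ₂ + cos φ₁ cos φ₂ cos Δλ, the central angle is δ ≈ 2.032 rad (116.4°).
Interpolate at f = 0.36 with slerp weights a = sin((1−f)δ)/sin δ ≈ 1.076, b = sin(fδ)/sin δ ≈ 0.746.
p = a·p₁ + b·p₂ ≈ (0.807, -0.298, 0.510); φ = arcsin(p_z) ≈ 30.68°, λ = atan2(p_y, p_x) ≈ -20.26°.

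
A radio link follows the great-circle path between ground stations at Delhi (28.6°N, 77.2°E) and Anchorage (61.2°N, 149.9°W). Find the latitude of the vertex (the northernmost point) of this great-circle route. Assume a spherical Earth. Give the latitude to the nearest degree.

≈ 72°N

The great circle lies in the plane with unit normal n̂ = (p₁ × p₂)/|p₁ × p₂|.
Here n̂_z ≈ +0.313; the vertex latitude is φ_max = arccos|n̂_z| ≈ 71.8°.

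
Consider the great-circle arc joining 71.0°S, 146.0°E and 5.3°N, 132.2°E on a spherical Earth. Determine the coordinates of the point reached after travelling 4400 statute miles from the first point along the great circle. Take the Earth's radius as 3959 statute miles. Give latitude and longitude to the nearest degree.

Convert each endpoint to a unit vector on the sphere (x = cos φ cos λ, y = cos φ sin λ, z = sin φ).
The central angle between the endpoints is δ = arccos(p₁·p₂) ≈ 1.341 rad (76.9°). The total great-circle distance is δ·R ≈ 1.341 × 3959 ≈ 5310 mi, so the target fraction is f = 4400/5310 ≈ 0.829.
Interpolate at f ≈ 0.829 with slerp weights a = sin((1−f)δ)/sin δ ≈ 0.234, b = sin(fδ)/sin δ ≈ 0.920.
p = a·p₁ + b·p₂ ≈ (-0.679, 0.722, -0.136); φ = arcsin(p_z) ≈ -7.83°, λ = atan2(p_y, p_x) ≈ 133.25°.

≈ 8°S, 133°E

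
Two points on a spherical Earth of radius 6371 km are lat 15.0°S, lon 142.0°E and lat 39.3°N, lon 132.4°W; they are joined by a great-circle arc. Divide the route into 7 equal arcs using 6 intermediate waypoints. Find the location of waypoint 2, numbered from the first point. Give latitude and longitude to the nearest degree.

≈ lat 3°N, lon 163°E

Write both endpoints as unit vectors p₁, p₂ with components (cos φ cos λ, cos φ sin λ, sin φ).
The central angle between the endpoints is δ = arccos(p₁·p₂) ≈ 1.678 rad (96.1°).
Interpolate at f = 2/7 with slerp weights a = sin((1−f)δ)/sin δ ≈ 0.937, b = sin(fδ)/sin δ ≈ 0.464.
p = a·p₁ + b·p₂ ≈ (-0.955, 0.292, 0.051); φ = arcsin(p_z) ≈ 2.94°, λ = atan2(p_y, p_x) ≈ 163.00°.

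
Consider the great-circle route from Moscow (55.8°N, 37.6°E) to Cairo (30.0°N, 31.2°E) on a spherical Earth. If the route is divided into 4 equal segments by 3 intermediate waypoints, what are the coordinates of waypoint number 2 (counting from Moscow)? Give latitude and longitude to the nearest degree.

≈ (43°N, 34°E)

Write both endpoints as unit vectors p₁, p₂ with components (cos φ cos λ, cos φ sin λ, sin φ).
The central angle between the endpoints is δ = arccos(p₁·p₂) ≈ 0.457 rad (26.2°).
Interpolate at f = 2/4 with slerp weights a = sin((1−f)δ)/sin δ ≈ 0.513, b = sin(fδ)/sin δ ≈ 0.513.
p = a·p₁ + b·p₂ ≈ (0.609, 0.406, 0.681); φ = arcsin(p_z) ≈ 42.94°, λ = atan2(p_y, p_x) ≈ 33.72°.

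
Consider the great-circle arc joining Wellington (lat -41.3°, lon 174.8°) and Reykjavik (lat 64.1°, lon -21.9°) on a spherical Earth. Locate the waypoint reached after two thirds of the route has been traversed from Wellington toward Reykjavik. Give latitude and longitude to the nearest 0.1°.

≈ lat 58.3°, lon -151.5°

Convert each endpoint to a unit vector on the sphere (x = cos φ cos λ, y = cos φ sin λ, z = sin φ).
The central angle between the endpoints is δ = arccos(p₁·p₂) ≈ 2.709 rad (155.2°).
Interpolate at f = 2/3 with slerp weights a = sin((1−f)δ)/sin δ ≈ 1.874, b = sin(fδ)/sin δ ≈ 2.321.
p = a·p₁ + b·p₂ ≈ (-0.462, -0.251, 0.851); φ = arcsin(p_z) ≈ 58.31°, λ = atan2(p_y, p_x) ≈ -151.51°.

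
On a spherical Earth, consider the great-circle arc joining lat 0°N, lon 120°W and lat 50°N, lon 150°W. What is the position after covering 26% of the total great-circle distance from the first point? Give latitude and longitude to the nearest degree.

≈ lat 13°N, lon 126°W

Write both endpoints as unit vectors p₁, p₂ with components (cos φ cos λ, cos φ sin λ, sin φ).
The central angle between the endpoints is δ = arccos(p₁·p₂) ≈ 0.980 rad (56.2°).
Interpolate at f = 0.26 with slerp weights a = sin((1−f)δ)/sin δ ≈ 0.799, b = sin(fδ)/sin δ ≈ 0.304.
p = a·p₁ + b·p₂ ≈ (-0.568, -0.789, 0.233); φ = arcsin(p_z) ≈ 13.45°, λ = atan2(p_y, p_x) ≈ -125.76°.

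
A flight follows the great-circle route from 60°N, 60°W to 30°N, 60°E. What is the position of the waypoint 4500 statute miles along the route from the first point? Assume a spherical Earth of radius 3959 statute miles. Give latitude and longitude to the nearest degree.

≈ 41°N, 53°E

Write both endpoints as unit vectors p₁, p₂ with components (cos φ cos λ, cos φ sin λ, sin φ).
The central angle between the endpoints is δ = arccos(p₁·p₂) ≈ 1.353 rad (77.5°). The total great-circle distance is δ·R ≈ 1.353 × 3959 ≈ 5355 mi, so the target fraction is f = 4500/5355 ≈ 0.840.
Interpolate at f ≈ 0.840 with slerp weights a = sin((1−f)δ)/sin δ ≈ 0.219, b = sin(fδ)/sin δ ≈ 0.929.
p = a·p₁ + b·p₂ ≈ (0.457, 0.602, 0.655); φ = arcsin(p_z) ≈ 40.90°, λ = atan2(p_y, p_x) ≈ 52.78°.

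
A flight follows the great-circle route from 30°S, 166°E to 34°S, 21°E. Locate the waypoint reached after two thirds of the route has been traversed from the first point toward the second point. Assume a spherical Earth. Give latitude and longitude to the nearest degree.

Convert each endpoint to a unit vector on the sphere (x = cos φ cos λ, y = cos φ sin λ, z = sin φ).
The central angle between the endpoints is δ = arccos(p₁·p₂) ≈ 1.884 rad (108.0°).
Interpolate at f = 2/3 with slerp weights a = sin((1−f)δ)/sin δ ≈ 0.618, b = sin(fδ)/sin δ ≈ 1.000.
p = a·p₁ + b·p₂ ≈ (0.255, 0.426, -0.868); φ = arcsin(p_z) ≈ -60.22°, λ = atan2(p_y, p_x) ≈ 59.16°.

≈ 60°S, 59°E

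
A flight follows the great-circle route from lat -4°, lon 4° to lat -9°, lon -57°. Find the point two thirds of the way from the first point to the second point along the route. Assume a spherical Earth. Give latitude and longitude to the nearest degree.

Write both endpoints as unit vectors p₁, p₂ with components (cos φ cos λ, cos φ sin λ, sin φ).
The central angle between the endpoints is δ = arccos(p₁·p₂) ≈ 1.060 rad (60.8°).
Interpolate at f = 2/3 with slerp weights a = sin((1−f)δ)/sin δ ≈ 0.397, b = sin(fδ)/sin δ ≈ 0.744.
p = a·p₁ + b·p₂ ≈ (0.795, -0.589, -0.144); φ = arcsin(p_z) ≈ -8.29°, λ = atan2(p_y, p_x) ≈ -36.53°.

≈ lat -8°, lon -37°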